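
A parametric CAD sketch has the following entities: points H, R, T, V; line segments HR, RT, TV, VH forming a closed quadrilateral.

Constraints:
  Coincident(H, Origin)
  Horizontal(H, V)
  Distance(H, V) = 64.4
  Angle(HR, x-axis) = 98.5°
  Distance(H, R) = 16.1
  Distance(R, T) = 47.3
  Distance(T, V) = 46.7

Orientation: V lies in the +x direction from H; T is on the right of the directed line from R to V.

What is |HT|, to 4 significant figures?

33.47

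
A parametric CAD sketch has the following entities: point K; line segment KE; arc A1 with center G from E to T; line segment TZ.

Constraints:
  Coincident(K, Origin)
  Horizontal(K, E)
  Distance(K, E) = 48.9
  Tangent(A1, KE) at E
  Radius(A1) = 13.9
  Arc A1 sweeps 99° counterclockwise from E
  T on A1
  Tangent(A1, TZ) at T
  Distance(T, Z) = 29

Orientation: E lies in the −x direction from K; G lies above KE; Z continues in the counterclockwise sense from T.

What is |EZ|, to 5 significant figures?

45.652

K is at the origin; KE is horizontal with |KE| = 48.9 and E on the −x side, so E = (-48.900, 0.0000). A1 meets KE tangentially, so GE is at right angles to KE, so G = E + (0, 13.9) = (-48.900, 13.900). On A1, E sits at bearing -90° from G; a 99° counterclockwise sweep puts T at bearing 9°, so T = G + 13.9·(cos 9°, sin 9°) = (-35.171, 16.074). A1 meets TZ tangentially, so GT is at right angles to TZ, so TZ runs along (−sin 9°, cos 9°); with |TZ| = 29.0, Z = (-39.708, 44.717). Then |EZ| = |Z − E| = 45.652.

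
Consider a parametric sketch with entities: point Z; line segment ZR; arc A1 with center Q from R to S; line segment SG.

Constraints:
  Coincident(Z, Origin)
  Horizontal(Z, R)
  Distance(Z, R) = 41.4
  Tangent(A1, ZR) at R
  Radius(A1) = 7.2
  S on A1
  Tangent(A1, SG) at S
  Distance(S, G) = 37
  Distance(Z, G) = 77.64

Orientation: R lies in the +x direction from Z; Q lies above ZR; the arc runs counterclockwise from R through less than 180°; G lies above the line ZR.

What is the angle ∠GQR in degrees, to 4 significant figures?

126.1°

Checks: |QS| = 7.200 ✓; ∠(QS, SG) = 90.00° ✓; |SG| = 37.00 ✓; |ZG| = 77.64 ✓.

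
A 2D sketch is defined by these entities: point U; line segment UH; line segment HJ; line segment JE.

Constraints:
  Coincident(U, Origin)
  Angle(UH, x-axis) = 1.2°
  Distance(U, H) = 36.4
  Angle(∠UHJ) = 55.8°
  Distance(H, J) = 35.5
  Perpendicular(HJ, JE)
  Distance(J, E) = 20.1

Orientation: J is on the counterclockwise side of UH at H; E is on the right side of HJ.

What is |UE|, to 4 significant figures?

52.41

∠UHJ = 55.8°, so HJ runs at 1.2° + (180° − 55.8°) = 125.4° from the x-axis; with |HJ| = 35.5, J = H + 35.5·(cos 125.4°, sin 125.4°) = (15.83, 29.70). The perpendicularity gives JE at right angles to HJ; with |JE| = 20.1 on the right of HJ, E = J + 20.1·(0.8151, 0.5793) = (32.21, 41.34). Then |UE| = |E − U| = 52.41.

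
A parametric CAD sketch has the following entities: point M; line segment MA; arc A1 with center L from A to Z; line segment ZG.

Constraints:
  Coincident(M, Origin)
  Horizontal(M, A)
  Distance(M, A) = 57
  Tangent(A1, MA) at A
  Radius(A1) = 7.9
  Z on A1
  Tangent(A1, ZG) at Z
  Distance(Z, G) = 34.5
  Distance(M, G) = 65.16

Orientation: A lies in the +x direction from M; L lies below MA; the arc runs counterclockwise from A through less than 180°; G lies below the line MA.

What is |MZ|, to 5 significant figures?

49.743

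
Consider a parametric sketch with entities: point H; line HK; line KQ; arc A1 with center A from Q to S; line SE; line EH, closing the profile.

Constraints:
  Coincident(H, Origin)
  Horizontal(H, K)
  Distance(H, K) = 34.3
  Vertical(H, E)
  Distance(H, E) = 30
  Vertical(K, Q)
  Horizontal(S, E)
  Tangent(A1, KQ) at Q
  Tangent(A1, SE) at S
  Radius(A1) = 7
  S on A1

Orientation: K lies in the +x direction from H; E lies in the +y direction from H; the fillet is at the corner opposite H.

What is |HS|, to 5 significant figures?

40.562

The virtual corner opposite H is at (34.300, 30.000). The tangent condition forces AQ to be normal to KQ and the tangent condition forces AS to be normal to SE, with radius 7.0, so the center A sits 7.0 in from both sides at A = (27.300, 23.000). That places the tangent points at Q = (34.300, 23.000) on KQ and S = (27.300, 30.000) on SE. Then |HS| = |S − H| = 40.562.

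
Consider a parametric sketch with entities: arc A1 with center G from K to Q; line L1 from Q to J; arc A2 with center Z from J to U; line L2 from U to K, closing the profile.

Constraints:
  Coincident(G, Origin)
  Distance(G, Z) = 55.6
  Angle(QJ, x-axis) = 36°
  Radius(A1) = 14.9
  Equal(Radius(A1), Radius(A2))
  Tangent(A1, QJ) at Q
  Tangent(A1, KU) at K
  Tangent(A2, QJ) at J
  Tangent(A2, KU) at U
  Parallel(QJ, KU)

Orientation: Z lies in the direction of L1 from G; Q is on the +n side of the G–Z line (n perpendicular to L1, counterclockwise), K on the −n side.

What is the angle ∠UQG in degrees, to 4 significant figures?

61.81°

The slot axis is L1's direction at 36.0°, so u = (cos 36.0°, sin 36.0°) = (0.8090, 0.5878) and n = (−sin 36.0°, cos 36.0°) = (-0.5878, 0.8090). G is at the origin and Z lies 55.6 along u from G, so Z = 55.6·u = (44.98, 32.68). Tangency of A1 to both parallel lines with radius 14.9 puts Q and K at G ± 14.9·n: Q = (-8.758, 12.05), K = (8.758, -12.05). Equal radii place J and U the same way about Z: J = Z + 14.9·n = (36.22, 44.74), U = Z − 14.9·n = (53.74, 20.63). Then cos ∠UQG = QU·QG / (|QU||QG|), giving 61.81°.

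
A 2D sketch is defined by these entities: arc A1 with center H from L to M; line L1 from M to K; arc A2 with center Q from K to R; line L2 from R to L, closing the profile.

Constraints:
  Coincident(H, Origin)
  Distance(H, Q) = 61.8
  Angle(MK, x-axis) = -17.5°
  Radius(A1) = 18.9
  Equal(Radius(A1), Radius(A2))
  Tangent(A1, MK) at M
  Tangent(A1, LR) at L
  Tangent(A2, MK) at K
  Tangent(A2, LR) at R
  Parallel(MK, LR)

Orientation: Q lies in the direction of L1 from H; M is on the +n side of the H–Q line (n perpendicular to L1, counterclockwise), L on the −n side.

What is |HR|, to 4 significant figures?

64.63

Tangency of A1 to both parallel lines with radius 18.9 puts M and L at H ± 18.9·n: M = (5.683, 18.03), L = (-5.683, -18.03). Equal radii place K and R the same way about Q: K = Q + 18.9·n = (64.62, -0.5584), R = Q − 18.9·n = (53.26, -36.61). Then |HR| = |R − H| = 64.63.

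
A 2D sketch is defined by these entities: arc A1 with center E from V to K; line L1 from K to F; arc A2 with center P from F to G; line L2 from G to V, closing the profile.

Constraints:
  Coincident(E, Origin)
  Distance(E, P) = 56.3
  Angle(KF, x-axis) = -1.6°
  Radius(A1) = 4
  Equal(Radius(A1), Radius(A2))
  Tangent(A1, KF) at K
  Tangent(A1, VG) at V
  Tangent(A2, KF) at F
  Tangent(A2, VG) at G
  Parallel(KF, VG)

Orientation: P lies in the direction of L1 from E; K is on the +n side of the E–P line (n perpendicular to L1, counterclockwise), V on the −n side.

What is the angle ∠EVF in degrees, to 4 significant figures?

81.91°

The slot axis is L1's direction at -1.6°, so u = (cos -1.6°, sin -1.6°) = (0.9996, -0.02792) and n = (−sin -1.6°, cos -1.6°) = (0.02792, 0.9996). E is at the origin and P lies 56.3 along u from E, so P = 56.3·u = (56.28, -1.572). Tangency of A1 to both parallel lines with radius 4.0 puts K and V at E ± 4.0·n: K = (0.1117, 3.998), V = (-0.1117, -3.998). Equal radii place F and G the same way about P: F = P + 4.0·n = (56.39, 2.426), G = P − 4.0·n = (56.17, -5.570). Then cos ∠EVF = VE·VF / (|VE||VF|), giving 81.91°.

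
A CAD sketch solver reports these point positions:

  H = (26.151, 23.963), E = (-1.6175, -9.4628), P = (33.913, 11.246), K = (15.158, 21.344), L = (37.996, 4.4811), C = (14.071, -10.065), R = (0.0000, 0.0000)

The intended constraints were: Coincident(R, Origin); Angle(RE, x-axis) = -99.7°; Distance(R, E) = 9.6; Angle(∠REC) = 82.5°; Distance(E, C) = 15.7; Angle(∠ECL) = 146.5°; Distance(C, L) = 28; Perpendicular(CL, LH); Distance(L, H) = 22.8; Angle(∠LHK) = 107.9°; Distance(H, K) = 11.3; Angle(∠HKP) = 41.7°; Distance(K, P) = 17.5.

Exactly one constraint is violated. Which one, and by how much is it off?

Distance(K, P) = 17.5 — off by 3.80.

R = (0.00, 0.00) ✓; RE at -99.70° ✓; |RE| = 9.600 ✓; ∠REC = 82.50° ✓; |EC| = 15.70 ✓; ∠ECL = 146.5° ✓; |CL| = 28.00 ✓; ∠(CL, LH) = 90.00° ✓; |LH| = 22.80 ✓; ∠LHK = 107.9° ✓; |HK| = 11.30 ✓; ∠HKP = 41.70° ✓; |KP| = 21.30 ✗.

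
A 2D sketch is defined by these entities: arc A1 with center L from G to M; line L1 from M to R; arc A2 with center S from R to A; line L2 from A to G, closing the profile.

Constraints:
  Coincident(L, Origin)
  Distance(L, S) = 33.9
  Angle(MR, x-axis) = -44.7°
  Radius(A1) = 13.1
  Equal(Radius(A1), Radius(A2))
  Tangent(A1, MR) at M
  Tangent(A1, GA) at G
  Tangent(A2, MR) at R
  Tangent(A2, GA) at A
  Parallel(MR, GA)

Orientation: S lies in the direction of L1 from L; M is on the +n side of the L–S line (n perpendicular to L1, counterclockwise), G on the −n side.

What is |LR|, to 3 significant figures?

36.3

Tangency of A1 to both parallel lines with radius 13.1 puts M and G at L ± 13.1·n: M = (9.21, 9.31), G = (-9.21, -9.31). Equal radii place R and A the same way about S: R = S + 13.1·n = (33.3, -14.5), A = S − 13.1·n = (14.9, -33.2). Then |LR| = |R − L| = 36.3.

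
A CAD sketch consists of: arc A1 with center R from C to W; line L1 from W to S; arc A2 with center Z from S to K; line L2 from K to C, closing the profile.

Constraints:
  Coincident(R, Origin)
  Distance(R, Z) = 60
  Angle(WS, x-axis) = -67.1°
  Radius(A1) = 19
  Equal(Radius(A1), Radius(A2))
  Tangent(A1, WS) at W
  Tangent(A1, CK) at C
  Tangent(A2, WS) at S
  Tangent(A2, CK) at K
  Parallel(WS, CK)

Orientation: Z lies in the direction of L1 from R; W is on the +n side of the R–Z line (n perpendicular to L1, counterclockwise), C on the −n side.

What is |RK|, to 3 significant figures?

62.9

Tangency of A1 to both parallel lines with radius 19.0 puts W and C at R ± 19.0·n: W = (17.5, 7.39), C = (-17.5, -7.39). Equal radii place S and K the same way about Z: S = Z + 19.0·n = (40.8, -47.9), K = Z − 19.0·n = (5.84, -62.7). Then |RK| = |K − R| = 62.9.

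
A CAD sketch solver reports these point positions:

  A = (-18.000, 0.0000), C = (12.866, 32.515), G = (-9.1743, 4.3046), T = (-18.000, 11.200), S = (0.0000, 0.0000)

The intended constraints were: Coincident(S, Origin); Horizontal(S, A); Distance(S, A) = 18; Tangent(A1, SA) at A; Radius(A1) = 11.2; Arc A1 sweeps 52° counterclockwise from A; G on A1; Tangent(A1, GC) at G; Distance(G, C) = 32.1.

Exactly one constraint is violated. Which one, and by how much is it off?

Distance(G, C) = 32.1 — off by 3.70.

S = (0.00, 0.00) ✓; S.y = 0.00, A.y = 0.00 ✓; |SA| = 18.00 ✓; ∠(TA, AS) = 90.00° ✓; |TA| = 11.20 ✓; bearing(T→G) − bearing(T→A) = 52.00° ✓; |TG| = 11.20 ✓; ∠(TG, GC) = 90.00° ✓; |GC| = 35.80 ✗.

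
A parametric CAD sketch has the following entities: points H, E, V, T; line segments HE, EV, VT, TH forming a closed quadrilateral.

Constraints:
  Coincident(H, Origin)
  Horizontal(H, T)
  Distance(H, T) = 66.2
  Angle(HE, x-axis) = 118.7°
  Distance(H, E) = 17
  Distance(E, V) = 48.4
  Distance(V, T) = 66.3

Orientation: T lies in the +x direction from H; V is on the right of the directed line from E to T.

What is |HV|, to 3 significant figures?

31.8

Checks: |EV| = 48.40 ✓; |VT| = 66.30 ✓.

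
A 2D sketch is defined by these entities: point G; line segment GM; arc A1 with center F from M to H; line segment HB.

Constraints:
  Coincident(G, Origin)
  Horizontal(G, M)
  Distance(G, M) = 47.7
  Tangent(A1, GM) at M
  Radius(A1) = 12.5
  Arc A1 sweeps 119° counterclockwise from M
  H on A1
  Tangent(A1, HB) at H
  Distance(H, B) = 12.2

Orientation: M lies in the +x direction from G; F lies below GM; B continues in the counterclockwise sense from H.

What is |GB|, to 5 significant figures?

51.732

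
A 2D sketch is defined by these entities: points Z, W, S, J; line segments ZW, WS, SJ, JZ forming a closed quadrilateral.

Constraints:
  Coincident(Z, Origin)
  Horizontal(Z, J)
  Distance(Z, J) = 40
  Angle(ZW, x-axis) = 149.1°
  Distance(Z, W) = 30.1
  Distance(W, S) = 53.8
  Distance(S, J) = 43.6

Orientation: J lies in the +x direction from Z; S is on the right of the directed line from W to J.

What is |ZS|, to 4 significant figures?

28.40

Z is at the origin; ZJ is horizontal with |ZJ| = 40.0 and J in +x, so J = (40.0, 0). ZW runs at 149.1° with |ZW| = 30.1, so W = (-25.83, 15.46). S is determined by |WS| = 53.8 and |SJ| = 43.6 together: it lies at the intersection of circle(W, 53.8) and circle(J, 43.6). With |WJ| = 67.62, the foot of the radical line on WJ is 41.16 from W and the perpendicular offset is √(53.8² − 41.16²) = 34.65. Taking the right-of-WJ solution: S = (6.317, -27.68).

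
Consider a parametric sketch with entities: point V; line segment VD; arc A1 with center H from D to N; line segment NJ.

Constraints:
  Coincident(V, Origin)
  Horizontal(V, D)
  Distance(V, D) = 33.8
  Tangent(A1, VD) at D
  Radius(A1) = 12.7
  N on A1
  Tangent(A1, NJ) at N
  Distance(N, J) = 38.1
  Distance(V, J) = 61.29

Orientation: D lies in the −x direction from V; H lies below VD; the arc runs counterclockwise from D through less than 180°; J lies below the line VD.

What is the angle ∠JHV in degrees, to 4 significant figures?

106.8°

Checks: |HN| = 12.70 ✓; ∠(HN, NJ) = 90.00° ✓; |NJ| = 38.10 ✓; |VJ| = 61.29 ✓.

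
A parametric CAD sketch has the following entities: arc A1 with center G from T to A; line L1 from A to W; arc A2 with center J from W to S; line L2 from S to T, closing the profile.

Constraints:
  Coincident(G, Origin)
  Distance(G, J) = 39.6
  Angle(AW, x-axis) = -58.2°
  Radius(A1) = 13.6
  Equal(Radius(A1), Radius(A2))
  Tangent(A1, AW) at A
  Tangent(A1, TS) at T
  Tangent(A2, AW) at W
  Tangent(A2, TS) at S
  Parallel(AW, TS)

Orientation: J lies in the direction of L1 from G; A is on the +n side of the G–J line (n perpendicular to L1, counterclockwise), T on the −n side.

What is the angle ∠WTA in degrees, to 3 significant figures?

55.5°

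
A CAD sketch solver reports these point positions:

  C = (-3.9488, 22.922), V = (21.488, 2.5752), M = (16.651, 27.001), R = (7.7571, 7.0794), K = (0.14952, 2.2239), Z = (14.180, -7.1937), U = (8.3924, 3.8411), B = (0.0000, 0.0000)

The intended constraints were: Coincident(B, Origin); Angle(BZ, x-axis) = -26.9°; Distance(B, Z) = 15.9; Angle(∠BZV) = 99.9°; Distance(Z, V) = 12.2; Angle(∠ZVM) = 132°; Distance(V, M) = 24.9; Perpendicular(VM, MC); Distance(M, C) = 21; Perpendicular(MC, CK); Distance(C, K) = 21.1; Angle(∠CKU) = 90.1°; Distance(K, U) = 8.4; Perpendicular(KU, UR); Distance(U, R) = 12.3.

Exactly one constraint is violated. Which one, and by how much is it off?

Distance(U, R) = 12.3 — off by 9.00.

B = (0.00, 0.00) ✓; BZ at -26.90° ✓; |BZ| = 15.90 ✓; ∠BZV = 99.90° ✓; |ZV| = 12.20 ✓; ∠ZVM = 132.0° ✓; |VM| = 24.90 ✓; ∠(VM, MC) = 90.00° ✓; |MC| = 21.00 ✓; ∠(MC, CK) = 90.00° ✓; |CK| = 21.10 ✓; ∠CKU = 90.10° ✓; |KU| = 8.400 ✓; ∠(KU, UR) = 90.00° ✓; |UR| = 3.300 ✗.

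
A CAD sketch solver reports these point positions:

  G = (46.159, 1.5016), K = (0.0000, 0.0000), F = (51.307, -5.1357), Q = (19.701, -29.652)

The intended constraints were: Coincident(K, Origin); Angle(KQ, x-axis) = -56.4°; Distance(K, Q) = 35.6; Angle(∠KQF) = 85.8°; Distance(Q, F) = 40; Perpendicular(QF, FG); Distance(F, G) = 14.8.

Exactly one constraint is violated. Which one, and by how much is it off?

Distance(F, G) = 14.8 — off by 6.40.

K = (0.00, 0.00) ✓; KQ at -56.40° ✓; |KQ| = 35.60 ✓; ∠KQF = 85.80° ✓; |QF| = 40.00 ✓; ∠(QF, FG) = 90.00° ✓; |FG| = 8.400 ✗.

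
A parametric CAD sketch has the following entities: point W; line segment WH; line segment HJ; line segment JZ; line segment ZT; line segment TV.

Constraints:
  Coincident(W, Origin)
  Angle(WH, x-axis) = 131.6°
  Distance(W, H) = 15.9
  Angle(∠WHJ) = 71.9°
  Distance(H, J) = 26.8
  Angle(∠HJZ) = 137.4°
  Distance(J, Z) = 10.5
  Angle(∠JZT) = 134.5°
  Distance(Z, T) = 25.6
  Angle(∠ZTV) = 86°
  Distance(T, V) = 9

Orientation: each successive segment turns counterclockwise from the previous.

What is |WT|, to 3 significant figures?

35.2

∠HJZ = 137.4° gives JZ at -77.7° from the x-axis; with |JZ| = 10.5, Z = (-21.8, -21.5). ∠JZT = 134.5° gives ZT at -32.2° from the x-axis; with |ZT| = 25.6, T = (-0.178, -35.1). Then |WT| = |T − W| = 35.2.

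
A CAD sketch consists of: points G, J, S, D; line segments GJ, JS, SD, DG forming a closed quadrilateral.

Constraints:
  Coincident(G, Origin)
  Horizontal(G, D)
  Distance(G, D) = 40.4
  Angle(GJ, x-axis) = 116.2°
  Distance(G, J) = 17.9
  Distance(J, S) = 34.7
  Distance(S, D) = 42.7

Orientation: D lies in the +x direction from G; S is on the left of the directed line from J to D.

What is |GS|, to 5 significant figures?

42.091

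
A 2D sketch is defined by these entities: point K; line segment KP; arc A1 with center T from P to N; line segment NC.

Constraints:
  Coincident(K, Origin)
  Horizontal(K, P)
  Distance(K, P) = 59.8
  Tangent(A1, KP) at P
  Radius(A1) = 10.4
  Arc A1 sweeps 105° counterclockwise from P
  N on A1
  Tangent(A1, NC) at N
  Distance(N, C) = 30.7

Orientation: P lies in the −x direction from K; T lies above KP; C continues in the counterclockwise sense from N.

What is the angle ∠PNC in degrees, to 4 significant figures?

127.5°

K is at the origin; KP is horizontal with |KP| = 59.8 and P on the −x side, so P = (-59.80, 0.000). A1 meets KP tangentially, so TP is at right angles to KP, so T = P + (0, 10.4) = (-59.80, 10.40). On A1, P sits at bearing -90° from T; a 105° counterclockwise sweep puts N at bearing 15°, so N = T + 10.4·(cos 15°, sin 15°) = (-49.75, 13.09). Since A1 is tangent to NC there, TN ⟂ NC, so NC runs along (−sin 15°, cos 15°); with |NC| = 30.7, C = (-57.70, 42.75). Then cos ∠PNC = NP·NC / (|NP||NC|), giving 127.5°.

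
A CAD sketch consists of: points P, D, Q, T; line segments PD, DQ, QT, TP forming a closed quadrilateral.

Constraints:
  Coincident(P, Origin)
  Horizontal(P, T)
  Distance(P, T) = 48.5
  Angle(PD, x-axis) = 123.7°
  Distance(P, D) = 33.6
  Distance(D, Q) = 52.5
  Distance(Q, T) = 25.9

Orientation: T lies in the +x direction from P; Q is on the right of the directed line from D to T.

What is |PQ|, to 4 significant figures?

23.29

P is at the origin; PT is horizontal with |PT| = 48.5 and T in +x, so T = (48.5, 0). PD runs at 123.7° with |PD| = 33.6, so D = (-18.64, 27.95). Q is determined by |DQ| = 52.5 and |QT| = 25.9 together: it lies at the intersection of circle(D, 52.5) and circle(T, 25.9). With |DT| = 72.73, the foot of the radical line on DT is 50.70 from D and the perpendicular offset is √(52.5² − 50.70²) = 13.62. Taking the right-of-DT solution: Q = (22.93, -4.110).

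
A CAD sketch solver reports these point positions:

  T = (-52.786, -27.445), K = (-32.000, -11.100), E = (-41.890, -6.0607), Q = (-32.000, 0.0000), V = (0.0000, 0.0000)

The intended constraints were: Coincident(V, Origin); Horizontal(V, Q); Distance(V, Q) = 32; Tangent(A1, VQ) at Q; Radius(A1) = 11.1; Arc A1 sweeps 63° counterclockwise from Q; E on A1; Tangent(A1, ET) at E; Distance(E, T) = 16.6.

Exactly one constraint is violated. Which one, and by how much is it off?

Distance(E, T) = 16.6 — off by 7.40.

V = (0.00, 0.00) ✓; V.y = 0.00, Q.y = 0.00 ✓; |VQ| = 32.00 ✓; ∠(KQ, QV) = 90.00° ✓; |KQ| = 11.10 ✓; bearing(K→E) − bearing(K→Q) = 63.00° ✓; |KE| = 11.10 ✓; ∠(KE, ET) = 90.00° ✓; |ET| = 24.00 ✗.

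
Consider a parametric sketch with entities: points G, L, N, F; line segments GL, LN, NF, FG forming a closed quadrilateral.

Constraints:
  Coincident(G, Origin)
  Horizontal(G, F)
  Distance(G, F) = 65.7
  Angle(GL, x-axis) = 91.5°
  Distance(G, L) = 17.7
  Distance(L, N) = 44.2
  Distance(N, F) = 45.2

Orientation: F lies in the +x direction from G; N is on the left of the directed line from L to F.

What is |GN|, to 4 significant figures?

53.90

Checks: |LN| = 44.20 ✓; |NF| = 45.20 ✓.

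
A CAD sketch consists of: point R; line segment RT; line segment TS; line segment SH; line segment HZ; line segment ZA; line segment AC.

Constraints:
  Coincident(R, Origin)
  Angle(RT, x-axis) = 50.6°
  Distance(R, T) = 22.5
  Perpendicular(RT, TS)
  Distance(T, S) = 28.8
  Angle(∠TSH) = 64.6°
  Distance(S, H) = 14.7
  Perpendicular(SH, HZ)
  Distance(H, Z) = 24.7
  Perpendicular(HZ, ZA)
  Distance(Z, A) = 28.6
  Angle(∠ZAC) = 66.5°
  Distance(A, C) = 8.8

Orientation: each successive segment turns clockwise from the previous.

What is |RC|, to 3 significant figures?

43.1

R is at the origin; RT runs at 50.6° with length 22.5, so T = (14.3, 17.4). The perpendicularity gives TS at right angles to RT, so TS runs at -39.4°; with |TS| = 28.8, S = (36.5, -0.894). ∠TSH = 64.6° gives SH at -155° from the x-axis; with |SH| = 14.7, H = (23.2, -7.15). SH is perpendicular to HZ, so HZ runs at 115°; with |HZ| = 24.7, Z = (12.7, 15.2). HZ ⟂ ZA, so ZA runs at 25.2°; with |ZA| = 28.6, A = (38.6, 27.4). ∠ZAC = 66.5° gives AC at -88.3° from the x-axis; with |AC| = 8.8, C = (38.9, 18.6). Then |RC| = |C − R| = 43.1.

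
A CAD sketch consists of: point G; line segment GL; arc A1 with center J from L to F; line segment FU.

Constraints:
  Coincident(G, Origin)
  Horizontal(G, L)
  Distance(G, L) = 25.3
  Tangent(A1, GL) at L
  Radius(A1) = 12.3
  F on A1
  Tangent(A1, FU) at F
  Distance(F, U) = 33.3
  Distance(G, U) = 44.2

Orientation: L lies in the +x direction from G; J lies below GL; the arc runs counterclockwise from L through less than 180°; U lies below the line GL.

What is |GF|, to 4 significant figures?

16.81

Checks: |JF| = 12.30 ✓; ∠(JF, FU) = 90.00° ✓; |FU| = 33.30 ✓; |GU| = 44.20 ✓.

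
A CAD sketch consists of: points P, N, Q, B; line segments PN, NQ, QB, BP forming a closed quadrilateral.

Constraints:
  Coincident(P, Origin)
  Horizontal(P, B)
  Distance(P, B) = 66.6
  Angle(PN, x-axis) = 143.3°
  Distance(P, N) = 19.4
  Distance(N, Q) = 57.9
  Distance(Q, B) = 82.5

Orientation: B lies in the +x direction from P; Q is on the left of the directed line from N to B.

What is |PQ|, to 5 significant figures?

63.496

Checks: |NQ| = 57.90 ✓; |QB| = 82.50 ✓.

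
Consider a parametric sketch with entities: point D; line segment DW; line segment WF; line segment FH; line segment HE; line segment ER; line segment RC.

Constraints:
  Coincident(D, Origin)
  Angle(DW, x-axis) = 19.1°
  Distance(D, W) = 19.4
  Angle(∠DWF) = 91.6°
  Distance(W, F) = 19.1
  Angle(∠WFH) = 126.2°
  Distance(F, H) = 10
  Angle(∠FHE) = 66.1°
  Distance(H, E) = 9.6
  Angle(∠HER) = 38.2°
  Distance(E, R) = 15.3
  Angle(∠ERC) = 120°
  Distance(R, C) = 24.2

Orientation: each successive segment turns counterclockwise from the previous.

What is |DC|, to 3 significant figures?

52.6

D is at the origin; DW runs at 19.1° with length 19.4, so W = (18.3, 6.35). ∠DWF = 91.6° gives WF at 108° from the x-axis; with |WF| = 19.1, F = (12.6, 24.6). ∠WFH = 126.2° gives FH at 161° from the x-axis; with |FH| = 10.0, H = (3.12, 27.8). ∠FHE = 66.1° gives HE at -84.8° from the x-axis; with |HE| = 9.6, E = (3.99, 18.2). ∠HER = 38.2° gives ER at 57.0° from the x-axis; with |ER| = 15.3, R = (12.3, 31.0). ∠ERC = 120.0° gives RC at 117° from the x-axis; with |RC| = 24.2, C = (1.33, 52.6). Then |DC| = |C − D| = 52.6.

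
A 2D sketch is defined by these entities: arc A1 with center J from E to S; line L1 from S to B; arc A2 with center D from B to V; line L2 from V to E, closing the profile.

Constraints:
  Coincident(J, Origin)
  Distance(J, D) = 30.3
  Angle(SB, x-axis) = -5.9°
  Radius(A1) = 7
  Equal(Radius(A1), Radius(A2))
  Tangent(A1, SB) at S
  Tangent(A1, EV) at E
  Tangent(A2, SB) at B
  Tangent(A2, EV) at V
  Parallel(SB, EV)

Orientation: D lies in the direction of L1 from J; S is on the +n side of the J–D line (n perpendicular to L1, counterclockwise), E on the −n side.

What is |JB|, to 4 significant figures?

31.10

Tangency of A1 to both parallel lines with radius 7.0 puts S and E at J ± 7.0·n: S = (0.7195, 6.963), E = (-0.7195, -6.963). Equal radii place B and V the same way about D: B = D + 7.0·n = (30.86, 3.848), V = D − 7.0·n = (29.42, -10.08). Then |JB| = |B − J| = 31.10.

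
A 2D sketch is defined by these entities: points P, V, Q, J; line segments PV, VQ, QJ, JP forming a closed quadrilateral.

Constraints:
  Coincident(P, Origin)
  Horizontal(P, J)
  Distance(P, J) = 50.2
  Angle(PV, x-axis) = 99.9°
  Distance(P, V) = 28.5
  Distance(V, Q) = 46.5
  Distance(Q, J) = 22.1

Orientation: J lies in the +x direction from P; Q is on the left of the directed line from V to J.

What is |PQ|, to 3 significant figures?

45.6

Checks: |VQ| = 46.50 ✓; |QJ| = 22.10 ✓.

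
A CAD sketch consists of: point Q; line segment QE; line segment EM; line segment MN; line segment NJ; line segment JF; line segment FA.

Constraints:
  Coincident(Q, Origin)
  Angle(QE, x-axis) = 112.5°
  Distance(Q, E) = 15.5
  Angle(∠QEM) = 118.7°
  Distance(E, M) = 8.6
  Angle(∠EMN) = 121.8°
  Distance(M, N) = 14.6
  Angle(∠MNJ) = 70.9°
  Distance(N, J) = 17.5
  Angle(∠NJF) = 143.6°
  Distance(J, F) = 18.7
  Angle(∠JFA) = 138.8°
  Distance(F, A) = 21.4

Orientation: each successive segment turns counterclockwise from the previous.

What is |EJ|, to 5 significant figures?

16.274

Q is at the origin; QE runs at 112.5° with length 15.5, so E = (-5.9316, 14.320). ∠QEM = 118.7° gives EM at 173.80° from the x-axis; with |EM| = 8.6, M = (-14.481, 15.249). ∠EMN = 121.8° gives MN at -128.00° from the x-axis; with |MN| = 14.6, N = (-23.470, 3.7440). ∠MNJ = 70.9° gives NJ at -18.900° from the x-axis; with |NJ| = 17.5, J = (-6.9135, -1.9246). Then |EJ| = |J − E| = 16.274.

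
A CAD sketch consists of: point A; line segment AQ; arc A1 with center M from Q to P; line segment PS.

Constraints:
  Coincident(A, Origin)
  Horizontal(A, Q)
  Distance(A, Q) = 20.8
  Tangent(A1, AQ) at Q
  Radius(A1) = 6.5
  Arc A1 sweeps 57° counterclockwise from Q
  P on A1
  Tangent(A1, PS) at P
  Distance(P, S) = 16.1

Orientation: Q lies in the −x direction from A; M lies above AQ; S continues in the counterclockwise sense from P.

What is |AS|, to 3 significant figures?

17.7

On A1, Q sits at bearing -90° from M; a 57° counterclockwise sweep puts P at bearing -33°, so P = M + 6.5·(cos -33°, sin -33°) = (-15.3, 2.96). Since A1 is tangent to PS there, MP ⟂ PS, so PS runs along (−sin -33°, cos -33°); with |PS| = 16.1, S = (-6.58, 16.5). Then |AS| = |S − A| = 17.7.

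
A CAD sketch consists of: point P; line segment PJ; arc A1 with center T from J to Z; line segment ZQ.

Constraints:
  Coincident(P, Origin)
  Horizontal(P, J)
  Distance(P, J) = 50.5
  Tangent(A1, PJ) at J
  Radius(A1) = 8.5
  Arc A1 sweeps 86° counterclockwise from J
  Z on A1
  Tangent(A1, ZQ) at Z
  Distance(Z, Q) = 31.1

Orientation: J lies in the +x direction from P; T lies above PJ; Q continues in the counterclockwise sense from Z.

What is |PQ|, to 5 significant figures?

72.490

On A1, J sits at bearing -90° from T; an 86° counterclockwise sweep puts Z at bearing -4°, so Z = T + 8.5·(cos -4°, sin -4°) = (58.979, 7.9071). A1 meets ZQ tangentially, so TZ is at right angles to ZQ, so ZQ runs along (−sin -4°, cos -4°); with |ZQ| = 31.1, Q = (61.149, 38.931). Then |PQ| = |Q − P| = 72.490.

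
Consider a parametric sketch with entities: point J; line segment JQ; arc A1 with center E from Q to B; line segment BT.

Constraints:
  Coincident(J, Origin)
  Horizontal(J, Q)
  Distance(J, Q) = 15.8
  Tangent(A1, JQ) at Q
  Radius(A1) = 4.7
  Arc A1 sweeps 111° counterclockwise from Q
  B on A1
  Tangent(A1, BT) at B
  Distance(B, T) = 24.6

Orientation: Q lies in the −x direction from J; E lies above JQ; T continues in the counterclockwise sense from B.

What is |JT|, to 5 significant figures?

35.646

J is at the origin; J and Q share the same y with |JQ| = 15.8 and Q on the −x side, so Q = (-15.800, 0.0000). Since A1 is tangent to JQ there, EQ ⟂ JQ, so E = Q + (0, 4.7) = (-15.800, 4.7000). On A1, Q sits at bearing -90° from E; a 111° counterclockwise sweep puts B at bearing 21°, so B = E + 4.7·(cos 21°, sin 21°) = (-11.412, 6.3843). A1 meets BT tangentially, so EB is at right angles to BT, so BT runs along (−sin 21°, cos 21°); with |BT| = 24.6, T = (-20.228, 29.350). Then |JT| = |T − J| = 35.646.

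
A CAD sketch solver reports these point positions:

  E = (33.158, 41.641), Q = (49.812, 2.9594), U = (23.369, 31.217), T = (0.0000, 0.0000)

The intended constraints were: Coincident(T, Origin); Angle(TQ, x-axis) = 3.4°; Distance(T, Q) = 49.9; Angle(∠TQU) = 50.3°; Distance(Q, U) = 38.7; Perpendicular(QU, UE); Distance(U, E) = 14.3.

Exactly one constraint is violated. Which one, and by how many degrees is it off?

Perpendicular(QU, UE) — off by 3.70°.

T = (0.00, 0.00) ✓; TQ at 3.400° ✓; |TQ| = 49.90 ✓; ∠TQU = 50.30° ✓; |QU| = 38.70 ✓; ∠(QU, UE) = 86.30° ✗; |UE| = 14.30 ✓.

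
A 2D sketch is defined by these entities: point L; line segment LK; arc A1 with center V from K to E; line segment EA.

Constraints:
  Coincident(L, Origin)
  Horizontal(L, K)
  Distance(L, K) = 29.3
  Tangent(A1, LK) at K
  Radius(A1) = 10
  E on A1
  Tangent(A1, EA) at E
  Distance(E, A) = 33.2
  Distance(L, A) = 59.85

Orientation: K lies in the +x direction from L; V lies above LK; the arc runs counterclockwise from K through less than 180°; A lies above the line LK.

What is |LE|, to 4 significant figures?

40.26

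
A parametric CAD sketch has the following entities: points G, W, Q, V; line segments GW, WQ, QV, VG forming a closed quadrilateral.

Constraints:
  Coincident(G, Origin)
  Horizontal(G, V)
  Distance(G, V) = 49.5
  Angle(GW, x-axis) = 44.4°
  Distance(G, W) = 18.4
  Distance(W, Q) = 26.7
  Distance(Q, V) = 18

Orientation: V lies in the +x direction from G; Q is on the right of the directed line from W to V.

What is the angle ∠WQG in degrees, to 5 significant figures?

34.005°

Checks: |WQ| = 26.70 ✓; |QV| = 18.00 ✓.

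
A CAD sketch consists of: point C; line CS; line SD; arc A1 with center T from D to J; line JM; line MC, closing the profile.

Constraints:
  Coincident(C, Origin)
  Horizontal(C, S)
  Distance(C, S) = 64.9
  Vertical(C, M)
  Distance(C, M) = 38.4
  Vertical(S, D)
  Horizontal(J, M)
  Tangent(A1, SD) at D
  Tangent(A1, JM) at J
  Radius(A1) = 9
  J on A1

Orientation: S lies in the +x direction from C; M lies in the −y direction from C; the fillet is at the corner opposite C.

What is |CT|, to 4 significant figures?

63.16

C is at the origin; CS is horizontal with |CS| = 64.9 and S on the +x side, so S = (64.90, 0.000). C and M share the same x with |CM| = 38.4 and M on the −y side, so M = (0.000, -38.40). The virtual corner opposite C is at (64.90, -38.40). Tangency of A1 to SD means the radius TD is perpendicular to SD and A1 meets JM tangentially, so TJ is at right angles to JM, with radius 9.0, so the center T sits 9.0 in from both sides at T = (55.90, -29.40). Then |CT| = |T − C| = 63.16.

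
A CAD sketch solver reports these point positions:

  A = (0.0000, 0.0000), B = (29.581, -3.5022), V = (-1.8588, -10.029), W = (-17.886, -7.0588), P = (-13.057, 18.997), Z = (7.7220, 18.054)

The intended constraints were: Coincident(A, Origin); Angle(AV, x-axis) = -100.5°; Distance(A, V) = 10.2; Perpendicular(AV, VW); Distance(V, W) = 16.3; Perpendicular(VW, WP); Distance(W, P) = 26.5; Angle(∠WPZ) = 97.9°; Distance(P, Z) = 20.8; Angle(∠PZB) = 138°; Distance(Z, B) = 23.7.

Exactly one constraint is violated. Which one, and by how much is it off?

Distance(Z, B) = 23.7 — off by 7.00.

A = (0.00, 0.00) ✓; AV at -100.5° ✓; |AV| = 10.20 ✓; ∠(AV, VW) = 90.00° ✓; |VW| = 16.30 ✓; ∠(VW, WP) = 90.00° ✓; |WP| = 26.50 ✓; ∠WPZ = 97.90° ✓; |PZ| = 20.80 ✓; ∠PZB = 138.0° ✓; |ZB| = 30.70 ✗.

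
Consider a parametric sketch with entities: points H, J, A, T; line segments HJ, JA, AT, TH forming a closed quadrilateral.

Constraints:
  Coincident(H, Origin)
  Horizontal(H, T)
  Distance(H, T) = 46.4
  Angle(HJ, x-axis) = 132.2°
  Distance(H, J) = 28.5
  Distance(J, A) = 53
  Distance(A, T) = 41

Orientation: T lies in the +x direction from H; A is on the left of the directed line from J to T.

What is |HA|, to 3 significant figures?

49.1

H is at the origin; HT is horizontal with |HT| = 46.4 and T in +x, so T = (46.4, 0). HJ runs at 132.2° with |HJ| = 28.5, so J = (-19.1, 21.1). A is determined by |JA| = 53.0 and |AT| = 41.0 together: it lies at the intersection of circle(J, 53.0) and circle(T, 41.0). With |JT| = 68.9, the foot of the radical line on JT is 42.6 from J and the perpendicular offset is √(53.0² − 42.6²) = 31.5. Taking the left-of-JT solution: A = (31.1, 38.0).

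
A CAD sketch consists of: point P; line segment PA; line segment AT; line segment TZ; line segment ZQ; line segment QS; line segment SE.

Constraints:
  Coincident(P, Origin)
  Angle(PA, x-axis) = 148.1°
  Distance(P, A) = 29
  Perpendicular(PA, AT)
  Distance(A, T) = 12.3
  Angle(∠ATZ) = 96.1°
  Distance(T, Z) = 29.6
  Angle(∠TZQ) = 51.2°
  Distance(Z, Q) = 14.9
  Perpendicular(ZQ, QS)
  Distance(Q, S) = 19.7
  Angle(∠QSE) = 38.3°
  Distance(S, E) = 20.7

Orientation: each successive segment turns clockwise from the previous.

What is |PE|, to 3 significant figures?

16.0

P is at the origin; PA runs at 148.1° with length 29.0, so A = (-24.6, 15.3). PA ⟂ AT, so AT runs at 58.1°; with |AT| = 12.3, T = (-18.1, 25.8). ∠ATZ = 96.1° gives TZ at -25.8° from the x-axis; with |TZ| = 29.6, Z = (8.53, 12.9). ∠TZQ = 51.2° gives ZQ at -155° from the x-axis; with |ZQ| = 14.9, Q = (-4.93, 6.49). ZQ ⟂ QS, so QS runs at 115°; with |QS| = 19.7, S = (-13.4, 24.3). ∠QSE = 38.3° gives SE at -26.3° from the x-axis; with |SE| = 20.7, E = (5.18, 15.1). Then |PE| = |E − P| = 16.0.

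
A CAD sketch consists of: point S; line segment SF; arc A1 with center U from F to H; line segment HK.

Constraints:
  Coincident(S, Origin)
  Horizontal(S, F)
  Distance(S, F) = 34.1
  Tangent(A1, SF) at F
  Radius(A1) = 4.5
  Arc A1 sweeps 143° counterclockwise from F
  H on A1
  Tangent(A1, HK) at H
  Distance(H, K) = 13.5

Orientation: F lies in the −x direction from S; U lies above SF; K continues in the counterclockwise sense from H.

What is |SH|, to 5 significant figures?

32.418

Since A1 is tangent to SF there, UF ⟂ SF, so U = F + (0, 4.5) = (-34.100, 4.5000). On A1, F sits at bearing -90° from U; a 143° counterclockwise sweep puts H at bearing 53°, so H = U + 4.5·(cos 53°, sin 53°) = (-31.392, 8.0939). Then |SH| = |H − S| = 32.418.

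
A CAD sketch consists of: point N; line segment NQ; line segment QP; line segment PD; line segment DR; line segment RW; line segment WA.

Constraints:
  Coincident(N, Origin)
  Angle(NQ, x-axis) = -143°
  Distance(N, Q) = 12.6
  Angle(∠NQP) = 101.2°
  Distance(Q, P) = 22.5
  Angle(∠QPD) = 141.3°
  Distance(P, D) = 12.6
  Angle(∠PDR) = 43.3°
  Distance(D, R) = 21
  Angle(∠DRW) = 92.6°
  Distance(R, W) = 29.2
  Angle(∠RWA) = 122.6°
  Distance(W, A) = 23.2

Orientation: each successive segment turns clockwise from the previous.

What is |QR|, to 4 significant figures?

14.88

∠QPD = 141.3° gives PD at 99.50° from the x-axis; with |PD| = 12.6, D = (-28.92, 19.84). ∠PDR = 43.3° gives DR at -37.20° from the x-axis; with |DR| = 21.0, R = (-12.19, 7.145). Then |QR| = |R − Q| = 14.88.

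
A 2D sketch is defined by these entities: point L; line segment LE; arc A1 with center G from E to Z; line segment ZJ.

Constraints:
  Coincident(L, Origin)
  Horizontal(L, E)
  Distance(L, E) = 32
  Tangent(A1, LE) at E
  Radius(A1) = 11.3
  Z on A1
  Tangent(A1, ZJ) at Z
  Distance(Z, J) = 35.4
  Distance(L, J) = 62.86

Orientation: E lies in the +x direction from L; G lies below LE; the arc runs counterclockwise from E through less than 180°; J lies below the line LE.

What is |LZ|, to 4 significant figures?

28.40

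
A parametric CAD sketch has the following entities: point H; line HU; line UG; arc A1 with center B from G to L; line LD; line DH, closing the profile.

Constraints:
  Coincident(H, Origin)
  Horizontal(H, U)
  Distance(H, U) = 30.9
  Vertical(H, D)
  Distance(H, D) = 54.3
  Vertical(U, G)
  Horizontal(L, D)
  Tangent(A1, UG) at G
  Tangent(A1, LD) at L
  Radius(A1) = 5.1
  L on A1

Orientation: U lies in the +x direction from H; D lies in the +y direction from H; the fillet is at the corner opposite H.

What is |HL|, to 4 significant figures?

60.12

The virtual corner opposite H is at (30.90, 54.30). A1 meets UG tangentially, so BG is at right angles to UG and tangency of A1 to LD means the radius BL is perpendicular to LD, with radius 5.1, so the center B sits 5.1 in from both sides at B = (25.80, 49.20). That places the tangent points at G = (30.90, 49.20) on UG and L = (25.80, 54.30) on LD. Then |HL| = |L − H| = 60.12.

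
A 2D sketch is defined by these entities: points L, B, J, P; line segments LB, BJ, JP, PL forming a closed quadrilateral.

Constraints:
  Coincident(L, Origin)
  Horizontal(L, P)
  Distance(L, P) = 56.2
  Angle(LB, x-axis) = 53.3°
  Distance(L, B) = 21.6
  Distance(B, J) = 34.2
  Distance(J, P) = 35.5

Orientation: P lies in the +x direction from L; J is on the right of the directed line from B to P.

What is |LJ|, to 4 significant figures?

28.34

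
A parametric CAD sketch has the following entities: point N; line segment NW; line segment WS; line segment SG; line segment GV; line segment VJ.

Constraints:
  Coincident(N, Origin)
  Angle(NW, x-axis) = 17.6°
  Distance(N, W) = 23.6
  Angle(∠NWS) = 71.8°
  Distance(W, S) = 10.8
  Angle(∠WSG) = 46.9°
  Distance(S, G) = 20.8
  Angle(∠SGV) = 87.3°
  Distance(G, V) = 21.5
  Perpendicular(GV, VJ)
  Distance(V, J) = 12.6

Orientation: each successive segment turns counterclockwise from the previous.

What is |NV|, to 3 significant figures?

34.3

N is at the origin; NW runs at 17.6° with length 23.6, so W = (22.5, 7.14). ∠NWS = 71.8° gives WS at 126° from the x-axis; with |WS| = 10.8, S = (16.2, 15.9). ∠WSG = 46.9° gives SG at -101° from the x-axis; with |SG| = 20.8, G = (12.2, -4.52). ∠SGV = 87.3° gives GV at -8.40° from the x-axis; with |GV| = 21.5, V = (33.4, -7.66). Then |NV| = |V − N| = 34.3.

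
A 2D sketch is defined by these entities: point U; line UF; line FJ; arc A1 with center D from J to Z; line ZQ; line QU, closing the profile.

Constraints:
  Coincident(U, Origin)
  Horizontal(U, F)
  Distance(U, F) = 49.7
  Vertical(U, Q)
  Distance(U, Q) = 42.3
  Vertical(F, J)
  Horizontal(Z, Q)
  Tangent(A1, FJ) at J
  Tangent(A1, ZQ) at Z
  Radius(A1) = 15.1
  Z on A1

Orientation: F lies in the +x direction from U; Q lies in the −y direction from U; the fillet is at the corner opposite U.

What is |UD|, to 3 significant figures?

44.0

U and Q share the same x with |UQ| = 42.3 and Q on the −y side, so Q = (0.00, -42.3). The virtual corner opposite U is at (49.7, -42.3). Tangency of A1 to FJ means the radius DJ is perpendicular to FJ and the tangent condition forces DZ to be normal to ZQ, with radius 15.1, so the center D sits 15.1 in from both sides at D = (34.6, -27.2). Then |UD| = |D − U| = 44.0.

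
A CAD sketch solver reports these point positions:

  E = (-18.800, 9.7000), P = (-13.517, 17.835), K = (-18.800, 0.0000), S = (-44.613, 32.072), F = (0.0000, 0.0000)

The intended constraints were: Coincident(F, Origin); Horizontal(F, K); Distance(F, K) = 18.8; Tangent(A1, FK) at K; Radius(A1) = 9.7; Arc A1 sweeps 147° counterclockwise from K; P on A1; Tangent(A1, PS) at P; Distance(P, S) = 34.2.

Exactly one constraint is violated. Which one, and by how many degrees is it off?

Tangent(A1, PS) at P — off by 8.40°.

F = (0.00, 0.00) ✓; F.y = 0.00, K.y = 0.00 ✓; |FK| = 18.80 ✓; ∠(EK, KF) = 90.00° ✓; |EK| = 9.700 ✓; bearing(E→P) − bearing(E→K) = 147.0° ✓; |EP| = 9.700 ✓; ∠(EP, PS) = 81.60° ✗; |PS| = 34.20 ✓.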